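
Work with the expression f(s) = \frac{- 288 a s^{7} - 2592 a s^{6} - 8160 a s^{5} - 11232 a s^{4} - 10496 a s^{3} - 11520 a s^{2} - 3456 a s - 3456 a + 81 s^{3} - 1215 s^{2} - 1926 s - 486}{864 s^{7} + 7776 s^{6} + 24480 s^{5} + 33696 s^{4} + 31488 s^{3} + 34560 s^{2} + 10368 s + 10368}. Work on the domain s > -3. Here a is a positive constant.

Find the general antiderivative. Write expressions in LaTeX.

F(s) = - \frac{96 a s^{5} + 576 a s^{4} + 928 a s^{3} + 384 a s^{2} + 576 a s + 9 s - 108}{96 \left(s + 3\right)^{2} \left(3 s^{2} + 2\right)} + C

Any candidate F(s) must reproduce f(s) exactly when differentiated.
Check: d/ds[- \frac{96 a s^{5} + 576 a s^{4} + 928 a s^{3} + 384 a s^{2} + 576 a s + 9 s - 108}{96 \left(s + 3\right)^{2} \left(3 s^{2} + 2\right)}] = \frac{- 288 a s^{7} - 2592 a s^{6} - 8160 a s^{5} - 11232 a s^{4} - 10496 a s^{3} - 11520 a s^{2} - 3456 a s - 3456 a + 81 s^{3} - 1215 s^{2} - 1926 s - 486}{864 s^{7} + 7776 s^{6} + 24480 s^{5} + 33696 s^{4} + 31488 s^{3} + 34560 s^{2} + 10368 s + 10368} = f(s).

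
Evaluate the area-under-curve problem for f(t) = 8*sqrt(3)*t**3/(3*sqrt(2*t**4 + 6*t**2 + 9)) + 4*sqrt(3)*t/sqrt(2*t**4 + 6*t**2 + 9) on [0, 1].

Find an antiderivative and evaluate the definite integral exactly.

f matches the chain-rule pattern g'(h)*h' with inner function h(t) = 2*t**4/3 + 2*t**2 + 3; substituting u = h(t) collapses the integral.
F(t) = 2*sqrt(2*t**4/3 + 2*t**2 + 3) is an antiderivative of f.
Check: d/dt[2*sqrt(2*t**4/3 + 2*t**2 + 3)] = (8*sqrt(3)*t**3 + 12*sqrt(3)*t)/(3*sqrt(2*t**4 + 6*t**2 + 9)), which equals f(t).
F(1) = 2*sqrt(51)/3; F(0) = 2*sqrt(3).
Integral = F(1) - F(0) = -2*sqrt(3) + 2*sqrt(51)/3.

Antiderivative: F(t) = 2*sqrt(2*t**4/3 + 2*t**2 + 3); value = -2*sqrt(3) + 2*sqrt(51)/3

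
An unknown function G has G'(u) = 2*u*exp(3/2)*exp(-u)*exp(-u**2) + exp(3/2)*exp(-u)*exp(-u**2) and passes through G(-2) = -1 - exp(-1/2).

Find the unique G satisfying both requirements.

G(u) = -exp(-u**2 - u + 3/2) - 1

The substitution w = -u**2 - u + 3/2 works: G'(u) is exactly (dG/dw)*(dw/du) for that inner function.
A general antiderivative is -exp(-u**2 - u + 3/2) + C.
The condition gives C = -1 - exp(-1/2) - (-exp(-1/2)) = -1.
So G(u) = -exp(-u**2 - u + 3/2) - 1.
Check: d/du[-exp(-u**2 - u + 3/2) - 1] = (2*u + 1)*exp(3/2)*exp(-u)*exp(-u**2), which equals G'(u).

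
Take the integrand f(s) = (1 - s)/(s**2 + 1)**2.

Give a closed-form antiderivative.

An antiderivative is F(s) = -(-s - 1)/(2*s**2 + 2) + atan(s)/2.

Any candidate F(s) must reproduce f(s) exactly when differentiated.
Check: d/ds[-(-s - 1)/(2*s**2 + 2) + atan(s)/2] = (1 - s)/(s**4 + 2*s**2 + 1), which equals f(s).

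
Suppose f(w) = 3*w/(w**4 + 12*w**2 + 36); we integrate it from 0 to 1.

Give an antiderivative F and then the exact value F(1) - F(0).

The substitution u = 2*w**2 + 12 works: f is exactly (dF/du)*(du/dw) for that inner function.
F(w) = -3/(2*w**2 + 12) is an antiderivative of f.
Check: d/dw[-3/(2*w**2 + 12)] = 3*w/(w**4 + 12*w**2 + 36) = f(w).
F(1) = -3/14; F(0) = -1/4.
Integral = F(1) - F(0) = 1/28.

Antiderivative: F(w) = -3/(2*w**2 + 12); value = 1/28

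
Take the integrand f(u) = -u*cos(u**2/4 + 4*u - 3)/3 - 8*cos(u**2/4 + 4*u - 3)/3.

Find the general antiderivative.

F(u) = -2*sin(u**2/4 + 4*u - 3)/3 + C

The substitution w = u**2/4 + 4*u - 3 works: f is exactly (dF/dw)*(dw/du) for that inner function.
Check: d/du[-2*sin(u**2/4 + 4*u - 3)/3] = -u*cos(u**2/4 + 4*u - 3)/3 - 8*cos(u**2/4 + 4*u - 3)/3 = f(u).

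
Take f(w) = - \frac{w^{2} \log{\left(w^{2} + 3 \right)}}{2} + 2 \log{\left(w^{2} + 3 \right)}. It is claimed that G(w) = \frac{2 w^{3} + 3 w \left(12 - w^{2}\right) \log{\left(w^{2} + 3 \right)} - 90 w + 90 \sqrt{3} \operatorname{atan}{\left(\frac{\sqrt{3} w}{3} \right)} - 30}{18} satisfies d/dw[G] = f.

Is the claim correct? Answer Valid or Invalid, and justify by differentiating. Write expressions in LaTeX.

d/dw[G] = - \frac{w^{2} \log{\left(w^{2} + 3 \right)}}{2} + 2 \log{\left(w^{2} + 3 \right)}
This equals f(w) exactly, so the claim holds.

Valid - the claim checks out under differentiation.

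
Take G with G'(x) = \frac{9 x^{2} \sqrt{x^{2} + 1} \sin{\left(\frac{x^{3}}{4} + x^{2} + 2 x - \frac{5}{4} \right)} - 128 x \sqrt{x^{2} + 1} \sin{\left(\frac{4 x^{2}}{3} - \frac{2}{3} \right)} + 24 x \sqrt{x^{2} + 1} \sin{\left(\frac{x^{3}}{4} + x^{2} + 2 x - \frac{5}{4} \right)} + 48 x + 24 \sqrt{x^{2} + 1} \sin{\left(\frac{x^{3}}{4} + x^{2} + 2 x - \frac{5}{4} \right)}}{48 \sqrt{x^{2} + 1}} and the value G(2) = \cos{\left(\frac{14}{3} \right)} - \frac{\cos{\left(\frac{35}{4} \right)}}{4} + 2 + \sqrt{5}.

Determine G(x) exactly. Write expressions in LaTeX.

G(x) = \frac{4 \sqrt{x^{2} + 1} + 4 \cos{\left(\frac{4 x^{2}}{3} - \frac{2}{3} \right)} - \cos{\left(\frac{x^{3}}{4} + x^{2} + 2 x - \frac{5}{4} \right)} + 8}{4}

Any candidate G(x) must reproduce the stated G'(x) exactly.
A general antiderivative is \sqrt{x^{2} + 1} + \cos{\left(\frac{4 x^{2}}{3} - \frac{2}{3} \right)} - \frac{\cos{\left(\frac{x^{3}}{4} + x^{2} + 2 x - \frac{5}{4} \right)}}{4} + C.
The condition gives C = \cos{\left(\frac{14}{3} \right)} - \frac{\cos{\left(\frac{35}{4} \right)}}{4} + 2 + \sqrt{5} - (\cos{\left(\frac{14}{3} \right)} - \frac{\cos{\left(\frac{35}{4} \right)}}{4} + \sqrt{5}) = 2.
So G(x) = \frac{4 \sqrt{x^{2} + 1} + 4 \cos{\left(\frac{4 x^{2}}{3} - \frac{2}{3} \right)} - \cos{\left(\frac{x^{3}}{4} + x^{2} + 2 x - \frac{5}{4} \right)} + 8}{4}.
Check: d/dx[\frac{4 \sqrt{x^{2} + 1} + 4 \cos{\left(\frac{4 x^{2}}{3} - \frac{2}{3} \right)} - \cos{\left(\frac{x^{3}}{4} + x^{2} + 2 x - \frac{5}{4} \right)} + 8}{4}] = \frac{9 x^{2} \sqrt{x^{2} + 1} \sin{\left(\frac{x^{3}}{4} + x^{2} + 2 x - \frac{5}{4} \right)} - 128 x \sqrt{x^{2} + 1} \sin{\left(\frac{4 x^{2}}{3} - \frac{2}{3} \right)} + 24 x \sqrt{x^{2} + 1} \sin{\left(\frac{x^{3}}{4} + x^{2} + 2 x - \frac{5}{4} \right)} + 48 x + 24 \sqrt{x^{2} + 1} \sin{\left(\frac{x^{3}}{4} + x^{2} + 2 x - \frac{5}{4} \right)}}{48 \sqrt{x^{2} + 1}} = G'(x).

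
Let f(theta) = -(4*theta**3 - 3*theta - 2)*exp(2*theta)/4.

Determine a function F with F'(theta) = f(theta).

An antiderivative is F(theta) = -theta**3*exp(2*theta)/2 + 3*theta**2*exp(2*theta)/4 - 3*theta*exp(2*theta)/8 + 7*exp(2*theta)/16.

f has the shape u'v + uv' for u = -theta**3/2 + 3*theta**2/4 - 3*theta/8 + 7/16 and v = exp(2*theta) — it is the derivative of the product u*v.
Check: d/dtheta[-theta**3*exp(2*theta)/2 + 3*theta**2*exp(2*theta)/4 - 3*theta*exp(2*theta)/8 + 7*exp(2*theta)/16] = -theta**3*exp(2*theta) + 3*theta*exp(2*theta)/4 + exp(2*theta)/2, which equals f(theta).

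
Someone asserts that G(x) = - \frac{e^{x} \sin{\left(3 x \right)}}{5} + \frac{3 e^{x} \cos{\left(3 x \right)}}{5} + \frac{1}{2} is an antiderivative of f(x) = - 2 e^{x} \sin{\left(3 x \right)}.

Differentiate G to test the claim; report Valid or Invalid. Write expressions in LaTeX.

Valid - the claim checks out under differentiation.

d/dx[G] = - 2 e^{x} \sin{\left(3 x \right)}
This equals f(x) exactly, so the claim holds.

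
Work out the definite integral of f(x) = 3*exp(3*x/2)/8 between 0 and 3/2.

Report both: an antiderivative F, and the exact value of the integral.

Differentiate the proposed F(x) back; it has to land on f(x) exactly.
F(x) = exp(3*x/2)/4 is an antiderivative of f.
Check: d/dx[exp(3*x/2)/4] = 3*exp(3*x/2)/8 = f(x).
F(3/2) = exp(9/4)/4; F(0) = 1/4.
Integral = F(3/2) - F(0) = -1/4 + exp(9/4)/4.

Antiderivative: F(x) = exp(3*x/2)/4; value = -1/4 + exp(9/4)/4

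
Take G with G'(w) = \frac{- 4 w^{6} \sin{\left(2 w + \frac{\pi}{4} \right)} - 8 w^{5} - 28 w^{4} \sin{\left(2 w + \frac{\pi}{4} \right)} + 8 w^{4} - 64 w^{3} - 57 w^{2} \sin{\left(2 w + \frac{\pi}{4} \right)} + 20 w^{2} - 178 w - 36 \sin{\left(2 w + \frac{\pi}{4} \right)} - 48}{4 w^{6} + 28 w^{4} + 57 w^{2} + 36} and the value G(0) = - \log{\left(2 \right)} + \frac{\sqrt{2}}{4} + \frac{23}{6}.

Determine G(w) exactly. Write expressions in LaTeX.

A first test for any G(w): its w-derivative must equal the given G'(w).
A general antiderivative is \frac{5 - 2 w}{w^{2} + \frac{3}{2}} - \log{\left(\frac{w^{2}}{2} + 2 \right)} + \frac{\cos{\left(2 w + \frac{\pi}{4} \right)}}{2} + C.
The condition gives C = - \log{\left(2 \right)} + \frac{\sqrt{2}}{4} + \frac{23}{6} - (- \log{\left(2 \right)} + \frac{\sqrt{2}}{4} + \frac{10}{3}) = \frac{1}{2}.
So G(w) = \frac{5 - 2 w}{w^{2} + \frac{3}{2}} - \log{\left(\frac{w^{2}}{2} + 2 \right)} + \frac{\cos{\left(2 w + \frac{\pi}{4} \right)}}{2} + \frac{1}{2}.
Check: d/dw[\frac{5 - 2 w}{w^{2} + \frac{3}{2}} - \log{\left(\frac{w^{2}}{2} + 2 \right)} + \frac{\cos{\left(2 w + \frac{\pi}{4} \right)}}{2} + \frac{1}{2}] = \frac{- 4 w^{6} \sin{\left(2 w + \frac{\pi}{4} \right)} - 8 w^{5} - 28 w^{4} \sin{\left(2 w + \frac{\pi}{4} \right)} + 8 w^{4} - 64 w^{3} - 57 w^{2} \sin{\left(2 w + \frac{\pi}{4} \right)} + 20 w^{2} - 178 w - 36 \sin{\left(2 w + \frac{\pi}{4} \right)} - 48}{4 w^{6} + 28 w^{4} + 57 w^{2} + 36} = G'(w).

G(w) = \frac{5 - 2 w}{w^{2} + \frac{3}{2}} - \log{\left(\frac{w^{2}}{2} + 2 \right)} + \frac{\cos{\left(2 w + \frac{\pi}{4} \right)}}{2} + \frac{1}{2}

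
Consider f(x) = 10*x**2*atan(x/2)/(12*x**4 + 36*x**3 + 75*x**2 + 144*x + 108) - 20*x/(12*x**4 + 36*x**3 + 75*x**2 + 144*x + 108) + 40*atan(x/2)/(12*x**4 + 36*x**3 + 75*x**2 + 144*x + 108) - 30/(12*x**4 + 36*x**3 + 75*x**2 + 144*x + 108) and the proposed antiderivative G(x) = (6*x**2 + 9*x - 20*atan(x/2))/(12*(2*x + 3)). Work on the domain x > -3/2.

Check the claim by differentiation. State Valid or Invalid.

Invalid: d/dx[G] - f = 1/4, which is not 0.

d/dx[G] = (12*x**4 + 36*x**3 + 40*x**2*atan(x/2) + 75*x**2 + 64*x + 160*atan(x/2) - 12)/(48*x**4 + 144*x**3 + 300*x**2 + 576*x + 432)
d/dx[G] - f(x) = 1/4 != 0.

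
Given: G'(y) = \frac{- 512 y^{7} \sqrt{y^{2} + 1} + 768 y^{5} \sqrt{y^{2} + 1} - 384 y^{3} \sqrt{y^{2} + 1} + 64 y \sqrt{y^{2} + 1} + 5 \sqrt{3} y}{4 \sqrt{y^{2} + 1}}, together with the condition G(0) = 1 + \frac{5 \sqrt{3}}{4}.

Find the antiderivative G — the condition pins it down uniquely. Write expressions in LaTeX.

A first test for any G(y): its y-derivative must equal the given G'(y).
A general antiderivative is - \left(1 - 2 y^{2}\right)^{4} + \frac{5 \sqrt{3 y^{2} + 3}}{4} + C.
The condition gives C = 1 + \frac{5 \sqrt{3}}{4} - (-1 + \frac{5 \sqrt{3}}{4}) = 2.
So G(y) = - 16 y^{8} + 32 y^{6} - 24 y^{4} + 8 y^{2} + \frac{5 \sqrt{3 y^{2} + 3}}{4} + 1.
Check: d/dy[- 16 y^{8} + 32 y^{6} - 24 y^{4} + 8 y^{2} + \frac{5 \sqrt{3 y^{2} + 3}}{4} + 1] = \frac{- 512 y^{7} \sqrt{y^{2} + 1} + 768 y^{5} \sqrt{y^{2} + 1} - 384 y^{3} \sqrt{y^{2} + 1} + 64 y \sqrt{y^{2} + 1} + 5 \sqrt{3} y}{4 \sqrt{y^{2} + 1}} = G'(y).

G(y) = - 16 y^{8} + 32 y^{6} - 24 y^{4} + 8 y^{2} + \frac{5 \sqrt{3 y^{2} + 3}}{4} + 1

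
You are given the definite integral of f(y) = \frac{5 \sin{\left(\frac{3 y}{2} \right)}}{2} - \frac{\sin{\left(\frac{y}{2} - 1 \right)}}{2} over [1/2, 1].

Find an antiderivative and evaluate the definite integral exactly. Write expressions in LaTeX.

The integrand splits into summands that can be handled one at a time.
F(y) = - \frac{5 \cos{\left(\frac{3 y}{2} \right)}}{3} + \cos{\left(\frac{y}{2} - 1 \right)} is an antiderivative of f.
Check: d/dy[- \frac{5 \cos{\left(\frac{3 y}{2} \right)}}{3} + \cos{\left(\frac{y}{2} - 1 \right)}] = \frac{5 \sin{\left(\frac{3 y}{2} \right)}}{2} - \frac{\sin{\left(\frac{y}{2} - 1 \right)}}{2} = f(y).
F(1) = - \frac{5 \cos{\left(\frac{3}{2} \right)}}{3} + \cos{\left(\frac{1}{2} \right)}; F(1/2) = - \frac{2 \cos{\left(\frac{3}{4} \right)}}{3}.
Integral = F(1) - F(1/2) = - \frac{5 \cos{\left(\frac{3}{2} \right)}}{3} + \frac{2 \cos{\left(\frac{3}{4} \right)}}{3} + \cos{\left(\frac{1}{2} \right)}.

Antiderivative: F(y) = - \frac{5 \cos{\left(\frac{3 y}{2} \right)}}{3} + \cos{\left(\frac{y}{2} - 1 \right)}; value = - \frac{5 \cos{\left(\frac{3}{2} \right)}}{3} + \frac{2 \cos{\left(\frac{3}{4} \right)}}{3} + \cos{\left(\frac{1}{2} \right)}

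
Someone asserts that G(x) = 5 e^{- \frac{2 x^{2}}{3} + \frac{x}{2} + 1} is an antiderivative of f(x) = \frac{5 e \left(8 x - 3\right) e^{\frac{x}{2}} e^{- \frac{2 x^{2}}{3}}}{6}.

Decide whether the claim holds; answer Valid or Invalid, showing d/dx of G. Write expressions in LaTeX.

Invalid: d/dx[G] - f = \frac{\left(- 40 e x e^{\frac{x}{2}} + 15 e e^{\frac{x}{2}}\right) e^{- \frac{2 x^{2}}{3}}}{3}, which is not 0.

d/dx[G] = - \frac{20 e x e^{\frac{x}{2}} e^{- \frac{2 x^{2}}{3}}}{3} + \frac{5 e e^{\frac{x}{2}} e^{- \frac{2 x^{2}}{3}}}{2}
d/dx[G] - f(x) = \frac{\left(- 40 e x e^{\frac{x}{2}} + 15 e e^{\frac{x}{2}}\right) e^{- \frac{2 x^{2}}{3}}}{3} != 0.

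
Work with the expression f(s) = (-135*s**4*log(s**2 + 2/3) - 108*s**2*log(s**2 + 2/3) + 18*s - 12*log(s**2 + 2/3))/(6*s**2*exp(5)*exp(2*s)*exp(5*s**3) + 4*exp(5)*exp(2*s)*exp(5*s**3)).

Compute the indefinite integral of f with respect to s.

Recognize the product-rule pattern: f = u'v + uv' with u = 3*exp(-5*s**3 - 2*s - 5)/2, v = log(s**2 + 2/3), so integration by parts undoes it.
Check: d/ds[3*exp(-5*s**3 - 2*s - 5)*log(s**2 + 2/3)/2] = (-135*s**4*log(s**2 + 2/3) - 108*s**2*log(s**2 + 2/3) + 18*s - 12*log(s**2 + 2/3))/(6*s**2*exp(5)*exp(2*s)*exp(5*s**3) + 4*exp(5)*exp(2*s)*exp(5*s**3)) = f(s).

F(s) = 3*exp(-5*s**3 - 2*s - 5)*log(s**2 + 2/3)/2 + C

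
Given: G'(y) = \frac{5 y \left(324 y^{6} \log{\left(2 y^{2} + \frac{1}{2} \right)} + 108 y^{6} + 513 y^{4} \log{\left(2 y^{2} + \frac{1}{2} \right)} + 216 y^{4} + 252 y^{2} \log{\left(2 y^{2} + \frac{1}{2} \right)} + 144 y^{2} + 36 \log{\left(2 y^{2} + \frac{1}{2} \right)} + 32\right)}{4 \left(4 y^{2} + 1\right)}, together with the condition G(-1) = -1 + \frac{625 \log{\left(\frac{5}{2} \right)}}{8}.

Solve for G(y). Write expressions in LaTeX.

Recognize the product-rule pattern: G'(y) = u'v + uv' with u = \frac{5 \left(3 y^{2} + 2\right)^{3}}{8}, v = \log{\left(2 y^{2} + \frac{1}{2} \right)}, so integration by parts undoes it.
A general antiderivative is \frac{5 \left(3 y^{2} + 2\right)^{3} \log{\left(2 y^{2} + \frac{1}{2} \right)}}{8} + C.
The condition gives C = -1 + \frac{625 \log{\left(\frac{5}{2} \right)}}{8} - (\frac{625 \log{\left(\frac{5}{2} \right)}}{8}) = -1.
So G(y) = \frac{135 y^{6} \log{\left(2 y^{2} + \frac{1}{2} \right)}}{8} + \frac{135 y^{4} \log{\left(2 y^{2} + \frac{1}{2} \right)}}{4} + \frac{45 y^{2} \log{\left(2 y^{2} + \frac{1}{2} \right)}}{2} + 5 \log{\left(2 y^{2} + \frac{1}{2} \right)} - 1.
Check: d/dy[\frac{135 y^{6} \log{\left(2 y^{2} + \frac{1}{2} \right)}}{8} + \frac{135 y^{4} \log{\left(2 y^{2} + \frac{1}{2} \right)}}{4} + \frac{45 y^{2} \log{\left(2 y^{2} + \frac{1}{2} \right)}}{2} + 5 \log{\left(2 y^{2} + \frac{1}{2} \right)} - 1] = \frac{1620 y^{7} \log{\left(2 y^{2} + \frac{1}{2} \right)} + 540 y^{7} + 2565 y^{5} \log{\left(2 y^{2} + \frac{1}{2} \right)} + 1080 y^{5} + 1260 y^{3} \log{\left(2 y^{2} + \frac{1}{2} \right)} + 720 y^{3} + 180 y \log{\left(2 y^{2} + \frac{1}{2} \right)} + 160 y}{16 y^{2} + 4}, which equals G'(y).

G(y) = \frac{135 y^{6} \log{\left(2 y^{2} + \frac{1}{2} \right)}}{8} + \frac{135 y^{4} \log{\left(2 y^{2} + \frac{1}{2} \right)}}{4} + \frac{45 y^{2} \log{\left(2 y^{2} + \frac{1}{2} \right)}}{2} + 5 \log{\left(2 y^{2} + \frac{1}{2} \right)} - 1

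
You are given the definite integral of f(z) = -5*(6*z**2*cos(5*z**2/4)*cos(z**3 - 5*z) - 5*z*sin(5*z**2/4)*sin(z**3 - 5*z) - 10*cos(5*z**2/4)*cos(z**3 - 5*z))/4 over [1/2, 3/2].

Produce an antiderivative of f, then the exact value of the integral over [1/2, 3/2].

Antiderivative: F(z) = -5*sin(z**3 - 5*z)*cos(5*z**2/4)/2; value = -5*sin(19/8)*cos(5/16)/2 + 5*sin(33/8)*cos(45/16)/2

Recognize the product-rule pattern: f = u'v + uv' with u = -5*cos(5*z**2/4)/2, v = sin(z**3 - 5*z), so integration by parts undoes it.
F(z) = -5*sin(z**3 - 5*z)*cos(5*z**2/4)/2 is an antiderivative of f.
Check: d/dz[-5*sin(z**3 - 5*z)*cos(5*z**2/4)/2] = -15*z**2*cos(5*z**2/4)*cos(z**3 - 5*z)/2 + 25*z*sin(5*z**2/4)*sin(z**3 - 5*z)/4 + 25*cos(5*z**2/4)*cos(z**3 - 5*z)/2, which equals f(z).
F(3/2) = 5*sin(33/8)*cos(45/16)/2; F(1/2) = 5*sin(19/8)*cos(5/16)/2.
Integral = F(3/2) - F(1/2) = -5*sin(19/8)*cos(5/16)/2 + 5*sin(33/8)*cos(45/16)/2.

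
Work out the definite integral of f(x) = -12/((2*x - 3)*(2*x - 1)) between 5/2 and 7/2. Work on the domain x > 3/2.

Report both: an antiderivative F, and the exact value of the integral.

The denominator factors as (2*x - 3)*(2*x - 1); partial fractions split f into directly integrable pieces: 6/(2*x - 1) - 6/(2*x - 3).
F(x) = 3*(-log(x - 3/2) + log(x - 1/2)) is an antiderivative of f.
Check: d/dx[3*(-log(x - 3/2) + log(x - 1/2))] = -12/(4*x**2 - 8*x + 3), which equals f(x).
F(7/2) = -3*log(2) + 3*log(3); F(5/2) = 3*log(2).
Integral = F(7/2) - F(5/2) = -6*log(2) + 3*log(3).

Antiderivative: F(x) = 3*(-log(x - 3/2) + log(x - 1/2)); value = -6*log(2) + 3*log(3)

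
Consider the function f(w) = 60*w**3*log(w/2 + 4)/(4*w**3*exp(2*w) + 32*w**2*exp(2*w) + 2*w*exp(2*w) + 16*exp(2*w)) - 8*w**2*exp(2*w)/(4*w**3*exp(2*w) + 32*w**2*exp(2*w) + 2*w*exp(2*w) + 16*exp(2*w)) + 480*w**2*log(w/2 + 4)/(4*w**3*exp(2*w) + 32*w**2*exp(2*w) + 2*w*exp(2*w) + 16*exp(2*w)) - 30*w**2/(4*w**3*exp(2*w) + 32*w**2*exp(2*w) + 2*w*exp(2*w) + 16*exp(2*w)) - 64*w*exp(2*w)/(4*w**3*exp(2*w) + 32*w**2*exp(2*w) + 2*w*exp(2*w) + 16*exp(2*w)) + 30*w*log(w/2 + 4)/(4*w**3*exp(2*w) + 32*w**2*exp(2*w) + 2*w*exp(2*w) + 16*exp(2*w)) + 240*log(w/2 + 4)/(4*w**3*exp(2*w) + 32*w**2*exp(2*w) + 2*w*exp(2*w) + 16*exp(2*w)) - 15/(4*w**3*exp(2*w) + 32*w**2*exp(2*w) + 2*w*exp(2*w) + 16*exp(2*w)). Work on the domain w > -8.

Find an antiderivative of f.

Integrate term by term and add the pieces.
Check: d/dw[(-2*exp(2*w)*log(2*w**2 + 1) - 15*log(w/2 + 4))*exp(-2*w)/2] = (60*w**3*log(w/2 + 4) - 8*w**2*exp(2*w) + 480*w**2*log(w/2 + 4) - 30*w**2 - 64*w*exp(2*w) + 30*w*log(w/2 + 4) + 240*log(w/2 + 4) - 15)/(4*w**3*exp(2*w) + 32*w**2*exp(2*w) + 2*w*exp(2*w) + 16*exp(2*w)), which equals f(w).

An antiderivative is F(w) = (-2*exp(2*w)*log(2*w**2 + 1) - 15*log(w/2 + 4))*exp(-2*w)/2.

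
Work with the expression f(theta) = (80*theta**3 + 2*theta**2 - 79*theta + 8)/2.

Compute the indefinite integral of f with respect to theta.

Whatever form F(theta) takes, F'(theta) = f(theta) is non-negotiable.
Check: d/dtheta[(120*theta**4 + 4*theta**3 - 237*theta**2 + 48*theta + 84)/12] = 40*theta**3 + theta**2 - 79*theta/2 + 4, which equals f(theta).

F(theta) = (120*theta**4 + 4*theta**3 - 237*theta**2 + 48*theta + 84)/12 + C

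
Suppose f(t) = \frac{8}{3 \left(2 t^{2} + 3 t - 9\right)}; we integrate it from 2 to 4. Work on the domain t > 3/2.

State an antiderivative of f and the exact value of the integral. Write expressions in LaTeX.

Antiderivative: F(t) = \frac{8 \log{\left(t - \frac{3}{2} \right)}}{27} - \frac{8 \log{\left(t + 3 \right)}}{27}; value = - \frac{8 \log{\left(7 \right)}}{27} + \frac{8 \log{\left(2 \right)}}{27} + \frac{8 \log{\left(\frac{5}{2} \right)}}{27} + \frac{8 \log{\left(5 \right)}}{27}

The denominator factors as 3 \left(t + 3\right) \left(2 t - 3\right); partial fractions split f into directly integrable pieces: \frac{16}{27 \left(2 t - 3\right)} - \frac{8}{27 \left(t + 3\right)}.
F(t) = \frac{8 \log{\left(t - \frac{3}{2} \right)}}{27} - \frac{8 \log{\left(t + 3 \right)}}{27} is an antiderivative of f.
Check: d/dt[\frac{8 \log{\left(t - \frac{3}{2} \right)}}{27} - \frac{8 \log{\left(t + 3 \right)}}{27}] = \frac{8}{6 t^{2} + 9 t - 27}, which equals f(t).
F(4) = - \frac{8 \log{\left(7 \right)}}{27} + \frac{8 \log{\left(\frac{5}{2} \right)}}{27}; F(2) = - \frac{8 \log{\left(5 \right)}}{27} - \frac{8 \log{\left(2 \right)}}{27}.
Integral = F(4) - F(2) = - \frac{8 \log{\left(7 \right)}}{27} + \frac{8 \log{\left(2 \right)}}{27} + \frac{8 \log{\left(\frac{5}{2} \right)}}{27} + \frac{8 \log{\left(5 \right)}}{27}.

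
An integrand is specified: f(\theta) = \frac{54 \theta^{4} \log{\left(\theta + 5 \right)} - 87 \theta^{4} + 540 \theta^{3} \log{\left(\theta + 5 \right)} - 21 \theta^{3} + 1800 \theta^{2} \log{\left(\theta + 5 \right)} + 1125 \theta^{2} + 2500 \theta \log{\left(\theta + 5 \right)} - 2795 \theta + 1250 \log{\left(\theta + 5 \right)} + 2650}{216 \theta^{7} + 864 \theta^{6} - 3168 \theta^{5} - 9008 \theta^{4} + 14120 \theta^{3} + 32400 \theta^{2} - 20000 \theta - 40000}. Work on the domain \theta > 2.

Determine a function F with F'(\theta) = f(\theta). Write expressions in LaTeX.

An antiderivative is F(\theta) = - \frac{9 \theta^{2} \log{\left(\theta + 5 \right)} - 10 \theta^{2} + 30 \theta \log{\left(\theta + 5 \right)} + 40 \theta + 25 \log{\left(\theta + 5 \right)} - 40}{8 \left(\theta - 2\right)^{2} \left(3 \theta + 5\right)^{2}}.

Recover f(\theta) by differentiating a candidate F(\theta); any mismatch rules it out.
Check: d/d\theta[- \frac{9 \theta^{2} \log{\left(\theta + 5 \right)} - 10 \theta^{2} + 30 \theta \log{\left(\theta + 5 \right)} + 40 \theta + 25 \log{\left(\theta + 5 \right)} - 40}{8 \left(\theta - 2\right)^{2} \left(3 \theta + 5\right)^{2}}] = \frac{54 \theta^{4} \log{\left(\theta + 5 \right)} - 87 \theta^{4} + 540 \theta^{3} \log{\left(\theta + 5 \right)} - 21 \theta^{3} + 1800 \theta^{2} \log{\left(\theta + 5 \right)} + 1125 \theta^{2} + 2500 \theta \log{\left(\theta + 5 \right)} - 2795 \theta + 1250 \log{\left(\theta + 5 \right)} + 2650}{216 \theta^{7} + 864 \theta^{6} - 3168 \theta^{5} - 9008 \theta^{4} + 14120 \theta^{3} + 32400 \theta^{2} - 20000 \theta - 40000} = f(\theta).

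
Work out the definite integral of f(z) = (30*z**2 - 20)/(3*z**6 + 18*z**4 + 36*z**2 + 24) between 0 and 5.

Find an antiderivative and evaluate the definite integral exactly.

f has the shape u'v + uv' for u = -5*z/3 and v = 1/(z**4/2 + 2*z**2 + 2) — it is the derivative of the product u*v.
F(z) = -5*z/(3*z**4/2 + 6*z**2 + 6) is an antiderivative of f.
Check: d/dz[-5*z/(3*z**4/2 + 6*z**2 + 6)] = (30*z**2 - 20)/(3*z**6 + 18*z**4 + 36*z**2 + 24) = f(z).
F(5) = -50/2187; F(0) = 0.
Integral = F(5) - F(0) = -50/2187.

Antiderivative: F(z) = -5*z/(3*z**4/2 + 6*z**2 + 6); value = -50/2187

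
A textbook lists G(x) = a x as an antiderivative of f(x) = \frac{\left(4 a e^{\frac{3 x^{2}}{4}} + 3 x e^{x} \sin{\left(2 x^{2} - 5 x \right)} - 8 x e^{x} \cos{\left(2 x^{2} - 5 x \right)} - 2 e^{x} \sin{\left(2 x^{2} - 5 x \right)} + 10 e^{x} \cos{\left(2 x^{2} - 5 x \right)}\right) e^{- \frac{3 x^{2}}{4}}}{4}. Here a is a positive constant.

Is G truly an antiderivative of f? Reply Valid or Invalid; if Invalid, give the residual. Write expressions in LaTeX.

d/dx[G] = a
d/dx[G] - f(x) = \frac{\left(- 3 x e^{x} \sin{\left(2 x^{2} - 5 x \right)} + 8 x e^{x} \cos{\left(2 x^{2} - 5 x \right)} + 2 e^{x} \sin{\left(2 x^{2} - 5 x \right)} - 10 e^{x} \cos{\left(2 x^{2} - 5 x \right)}\right) e^{- \frac{3 x^{2}}{4}}}{4} != 0.

Invalid: d/dx[G] - f = \frac{\left(- 3 x e^{x} \sin{\left(2 x^{2} - 5 x \right)} + 8 x e^{x} \cos{\left(2 x^{2} - 5 x \right)} + 2 e^{x} \sin{\left(2 x^{2} - 5 x \right)} - 10 e^{x} \cos{\left(2 x^{2} - 5 x \right)}\right) e^{- \frac{3 x^{2}}{4}}}{4}, which is not 0.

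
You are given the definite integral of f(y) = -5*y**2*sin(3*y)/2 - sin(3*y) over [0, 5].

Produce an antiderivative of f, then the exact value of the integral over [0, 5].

The integrand splits into summands that can be handled one at a time.
F(y) = (45*y**2*cos(3*y) - 30*y*sin(3*y) + 8*cos(3*y))/54 is an antiderivative of f.
Check: d/dy[(45*y**2*cos(3*y) - 30*y*sin(3*y) + 8*cos(3*y))/54] = -5*y**2*sin(3*y)/2 - sin(3*y) = f(y).
F(5) = 1133*cos(15)/54 - 25*sin(15)/9; F(0) = 4/27.
Integral = F(5) - F(0) = 1133*cos(15)/54 - 25*sin(15)/9 - 4/27.

Antiderivative: F(y) = (45*y**2*cos(3*y) - 30*y*sin(3*y) + 8*cos(3*y))/54; value = 1133*cos(15)/54 - 25*sin(15)/9 - 4/27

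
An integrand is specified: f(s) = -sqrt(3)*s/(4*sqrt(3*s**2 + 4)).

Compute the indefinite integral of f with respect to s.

f matches the chain-rule pattern g'(h)*h' with inner function h(s) = s**2 + 4/3; substituting u = h(s) collapses the integral.
Check: d/ds[-sqrt(3)*sqrt(3*s**2 + 4)/12] = -sqrt(3)*s/(4*sqrt(3*s**2 + 4)) = f(s).

F(s) = -sqrt(3)*sqrt(3*s**2 + 4)/12 + C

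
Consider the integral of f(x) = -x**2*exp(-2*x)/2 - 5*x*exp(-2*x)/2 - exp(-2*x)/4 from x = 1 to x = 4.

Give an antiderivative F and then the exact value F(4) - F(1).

Antiderivative: F(x) = (2*x**2 + 12*x + 7)*exp(-2*x)/8; value = -21*exp(-2)/8 + 87*exp(-8)/8

f has the shape u'v + uv' for u = x**2/4 + 3*x/2 + 7/8 and v = exp(-2*x) — it is the derivative of the product u*v.
F(x) = (2*x**2 + 12*x + 7)*exp(-2*x)/8 is an antiderivative of f.
Check: d/dx[(2*x**2 + 12*x + 7)*exp(-2*x)/8] = (-2*x**2 - 10*x - 1)*exp(-2*x)/4, which equals f(x).
F(4) = 87*exp(-8)/8; F(1) = 21*exp(-2)/8.
Integral = F(4) - F(1) = -21*exp(-2)/8 + 87*exp(-8)/8.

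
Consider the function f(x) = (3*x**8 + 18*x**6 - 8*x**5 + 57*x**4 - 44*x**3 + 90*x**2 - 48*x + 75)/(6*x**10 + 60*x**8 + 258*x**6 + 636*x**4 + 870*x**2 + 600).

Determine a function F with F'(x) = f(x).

Check any antiderivative F(x) by computing F'(x) and comparing it with f(x).
Check: d/dx[(3*(x**4 + 3*x**2 + 5)*atan(x/2) + 4)/(12*(x**4 + 3*x**2 + 5))] = (3*x**8 + 18*x**6 - 8*x**5 + 57*x**4 - 44*x**3 + 90*x**2 - 48*x + 75)/(6*x**10 + 60*x**8 + 258*x**6 + 636*x**4 + 870*x**2 + 600) = f(x).

An antiderivative is F(x) = (3*(x**4 + 3*x**2 + 5)*atan(x/2) + 4)/(12*(x**4 + 3*x**2 + 5)).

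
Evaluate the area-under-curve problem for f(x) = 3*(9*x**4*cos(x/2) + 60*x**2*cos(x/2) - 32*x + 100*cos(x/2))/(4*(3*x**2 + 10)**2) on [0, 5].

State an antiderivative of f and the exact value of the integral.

A candidate is checked by its d/dx: the result must match f(x).
F(x) = (9*x**2*sin(x/2) + 30*sin(x/2) + 8)/(2*(3*x**2 + 10)) is an antiderivative of f.
Check: d/dx[(9*x**2*sin(x/2) + 30*sin(x/2) + 8)/(2*(3*x**2 + 10))] = (27*x**4*cos(x/2) + 180*x**2*cos(x/2) - 96*x + 300*cos(x/2))/(36*x**4 + 240*x**2 + 400), which equals f(x).
F(5) = 4/85 + 3*sin(5/2)/2; F(0) = 2/5.
Integral = F(5) - F(0) = -6/17 + 3*sin(5/2)/2.

Antiderivative: F(x) = (9*x**2*sin(x/2) + 30*sin(x/2) + 8)/(2*(3*x**2 + 10)); value = -6/17 + 3*sin(5/2)/2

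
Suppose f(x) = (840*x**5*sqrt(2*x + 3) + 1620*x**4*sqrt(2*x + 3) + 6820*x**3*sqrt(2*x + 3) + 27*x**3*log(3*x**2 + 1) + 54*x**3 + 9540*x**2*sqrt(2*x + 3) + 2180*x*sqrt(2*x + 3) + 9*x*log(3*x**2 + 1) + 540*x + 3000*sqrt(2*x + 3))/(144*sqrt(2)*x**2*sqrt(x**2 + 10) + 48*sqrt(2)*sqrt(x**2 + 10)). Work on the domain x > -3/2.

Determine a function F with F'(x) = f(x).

An antiderivative is F(x) = sqrt(2)*(80*x**2*sqrt(2*x + 3)*sqrt(x**2 + 10) + 240*x*sqrt(2*x + 3)*sqrt(x**2 + 10) + 180*sqrt(2*x + 3)*sqrt(x**2 + 10) + 9*sqrt(x**2 + 10)*log(3*x**2 + 1))/96.

Recognize the product-rule pattern: f = u'v + uv' with u = -sqrt(x**2/2 + 5)/4, v = -5*(2*x + 3)**(5/2)/3 - 3*log(3*x**2 + 1)/4, so integration by parts undoes it.
Check: d/dx[sqrt(2)*(80*x**2*sqrt(2*x + 3)*sqrt(x**2 + 10) + 240*x*sqrt(2*x + 3)*sqrt(x**2 + 10) + 180*sqrt(2*x + 3)*sqrt(x**2 + 10) + 9*sqrt(x**2 + 10)*log(3*x**2 + 1))/96] = (1680*sqrt(2)*x**6 + 5760*sqrt(2)*x**5 + 18500*sqrt(2)*x**4 + 27*sqrt(2)*x**3*sqrt(2*x + 3)*log(3*x**2 + 1) + 54*sqrt(2)*x**3*sqrt(2*x + 3) + 39540*sqrt(2)*x**3 + 32980*sqrt(2)*x**2 + 9*sqrt(2)*x*sqrt(2*x + 3)*log(3*x**2 + 1) + 540*sqrt(2)*x*sqrt(2*x + 3) + 12540*sqrt(2)*x + 9000*sqrt(2))/(288*x**2*sqrt(2*x + 3)*sqrt(x**2 + 10) + 96*sqrt(2*x + 3)*sqrt(x**2 + 10)), which equals f(x).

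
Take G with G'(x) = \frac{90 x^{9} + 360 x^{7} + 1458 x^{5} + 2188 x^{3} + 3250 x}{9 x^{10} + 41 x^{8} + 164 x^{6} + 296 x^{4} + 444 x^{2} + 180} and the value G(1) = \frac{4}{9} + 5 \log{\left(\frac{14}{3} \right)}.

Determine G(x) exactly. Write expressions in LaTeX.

G(x) = 5 \log{\left(3 x^{2} + \frac{5}{3} \right)} + \frac{1}{2} - \frac{1}{4 \left(\frac{x^{4}}{2} + x^{2} + 3\right)}

Whatever form G(x) takes, its d/dx must return the stated G'(x).
A general antiderivative is 5 \log{\left(3 x^{2} + \frac{5}{3} \right)} - \frac{1}{4 \left(\frac{x^{4}}{2} + x^{2} + 3\right)} + C.
The condition gives C = \frac{4}{9} + 5 \log{\left(\frac{14}{3} \right)} - (- \frac{1}{18} + 5 \log{\left(\frac{14}{3} \right)}) = \frac{1}{2}.
So G(x) = 5 \log{\left(3 x^{2} + \frac{5}{3} \right)} + \frac{1}{2} - \frac{1}{4 \left(\frac{x^{4}}{2} + x^{2} + 3\right)}.
Check: d/dx[5 \log{\left(3 x^{2} + \frac{5}{3} \right)} + \frac{1}{2} - \frac{1}{4 \left(\frac{x^{4}}{2} + x^{2} + 3\right)}] = \frac{90 x^{9} + 360 x^{7} + 1458 x^{5} + 2188 x^{3} + 3250 x}{9 x^{10} + 41 x^{8} + 164 x^{6} + 296 x^{4} + 444 x^{2} + 180} = G'(x).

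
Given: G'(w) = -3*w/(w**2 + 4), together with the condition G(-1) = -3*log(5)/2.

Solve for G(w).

G(w) = -3*log(w**2 + 4)/2

The substitution u = w**2 + 4 works: G'(w) is exactly (dG/du)*(du/dw) for that inner function.
A general antiderivative is -3*log(w**2 + 4)/2 + C.
The condition gives C = -3*log(5)/2 - (-3*log(5)/2) = 0.
So G(w) = -3*log(w**2 + 4)/2.
Check: d/dw[-3*log(w**2 + 4)/2] = -3*w/(w**2 + 4) = G'(w).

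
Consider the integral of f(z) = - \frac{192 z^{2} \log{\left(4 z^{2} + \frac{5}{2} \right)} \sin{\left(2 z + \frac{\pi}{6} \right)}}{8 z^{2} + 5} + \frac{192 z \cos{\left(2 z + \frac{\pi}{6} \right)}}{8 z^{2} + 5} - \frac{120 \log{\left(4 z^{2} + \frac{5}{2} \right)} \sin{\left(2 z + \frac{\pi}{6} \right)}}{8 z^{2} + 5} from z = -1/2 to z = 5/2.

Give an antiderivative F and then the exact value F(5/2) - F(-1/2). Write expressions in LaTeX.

f has the shape u'v + uv' for u = 12 \cos{\left(2 z + \frac{\pi}{6} \right)} and v = \log{\left(4 z^{2} + \frac{5}{2} \right)} — it is the derivative of the product u*v.
F(z) = 12 \log{\left(4 z^{2} + \frac{5}{2} \right)} \cos{\left(2 z + \frac{\pi}{6} \right)} is an antiderivative of f.
Check: d/dz[12 \log{\left(4 z^{2} + \frac{5}{2} \right)} \cos{\left(2 z + \frac{\pi}{6} \right)}] = \frac{- 192 z^{2} \log{\left(4 z^{2} + \frac{5}{2} \right)} \sin{\left(2 z + \frac{\pi}{6} \right)} + 192 z \cos{\left(2 z + \frac{\pi}{6} \right)} - 120 \log{\left(4 z^{2} + \frac{5}{2} \right)} \sin{\left(2 z + \frac{\pi}{6} \right)}}{8 z^{2} + 5}, which equals f(z).
F(5/2) = 12 \log{\left(\frac{55}{2} \right)} \cos{\left(\frac{\pi}{6} + 5 \right)}; F(-1/2) = 12 \log{\left(\frac{7}{2} \right)} \sin{\left(1 + \frac{\pi}{3} \right)}.
Integral = F(5/2) - F(-1/2) = - 12 \log{\left(\frac{7}{2} \right)} \sin{\left(1 + \frac{\pi}{3} \right)} + 12 \log{\left(\frac{55}{2} \right)} \cos{\left(\frac{\pi}{6} + 5 \right)}.

Antiderivative: F(z) = 12 \log{\left(4 z^{2} + \frac{5}{2} \right)} \cos{\left(2 z + \frac{\pi}{6} \right)}; value = - 12 \log{\left(\frac{7}{2} \right)} \sin{\left(1 + \frac{\pi}{3} \right)} + 12 \log{\left(\frac{55}{2} \right)} \cos{\left(\frac{\pi}{6} + 5 \right)}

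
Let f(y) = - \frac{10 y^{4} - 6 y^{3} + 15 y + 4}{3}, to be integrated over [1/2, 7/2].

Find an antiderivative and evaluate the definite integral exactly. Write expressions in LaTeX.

Antiderivative: F(y) = - \frac{2 y^{5}}{3} + \frac{y^{4}}{2} - \frac{5 y^{2}}{2} - \frac{4 y}{3}; value = - \frac{2473}{8}

A candidate is checked by its d/dy: the result must match f(y).
F(y) = - \frac{2 y^{5}}{3} + \frac{y^{4}}{2} - \frac{5 y^{2}}{2} - \frac{4 y}{3} is an antiderivative of f.
Check: d/dy[- \frac{2 y^{5}}{3} + \frac{y^{4}}{2} - \frac{5 y^{2}}{2} - \frac{4 y}{3}] = - \frac{10 y^{4}}{3} + 2 y^{3} - 5 y - \frac{4}{3}, which equals f(y).
F(7/2) = - \frac{9933}{32}; F(1/2) = - \frac{41}{32}.
Integral = F(7/2) - F(1/2) = - \frac{2473}{8}.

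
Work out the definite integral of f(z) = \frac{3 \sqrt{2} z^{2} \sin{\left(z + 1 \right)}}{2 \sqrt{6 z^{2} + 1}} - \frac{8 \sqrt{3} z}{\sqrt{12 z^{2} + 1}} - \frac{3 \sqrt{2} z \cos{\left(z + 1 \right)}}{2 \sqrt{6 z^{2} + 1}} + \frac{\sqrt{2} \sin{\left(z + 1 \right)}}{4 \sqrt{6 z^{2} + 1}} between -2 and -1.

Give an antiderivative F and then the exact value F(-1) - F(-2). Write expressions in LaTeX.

The integrand splits into summands that can be handled one at a time.
F(z) = - \frac{3 \sqrt{2} \sqrt{6 z^{2} + 1} \cos{\left(z + 1 \right)} + 8 \sqrt{3} \sqrt{12 z^{2} + 1}}{12} is an antiderivative of f.
Check: d/dz[- \frac{3 \sqrt{2} \sqrt{6 z^{2} + 1} \cos{\left(z + 1 \right)} + 8 \sqrt{3} \sqrt{12 z^{2} + 1}}{12}] = \frac{6 \sqrt{2} z^{2} \sqrt{12 z^{2} + 1} \sin{\left(z + 1 \right)} - 32 \sqrt{3} z \sqrt{6 z^{2} + 1} - 6 \sqrt{2} z \sqrt{12 z^{2} + 1} \cos{\left(z + 1 \right)} + \sqrt{2} \sqrt{12 z^{2} + 1} \sin{\left(z + 1 \right)}}{4 \sqrt{6 z^{2} + 1} \sqrt{12 z^{2} + 1}}, which equals f(z).
F(-1) = - \frac{2 \sqrt{39}}{3} - \frac{\sqrt{14}}{4}; F(-2) = - \frac{14 \sqrt{3}}{3} - \frac{5 \sqrt{2} \cos{\left(1 \right)}}{4}.
Integral = F(-1) - F(-2) = - \frac{2 \sqrt{39}}{3} - \frac{\sqrt{14}}{4} + \frac{5 \sqrt{2} \cos{\left(1 \right)}}{4} + \frac{14 \sqrt{3}}{3}.

Antiderivative: F(z) = - \frac{3 \sqrt{2} \sqrt{6 z^{2} + 1} \cos{\left(z + 1 \right)} + 8 \sqrt{3} \sqrt{12 z^{2} + 1}}{12}; value = - \frac{2 \sqrt{39}}{3} - \frac{\sqrt{14}}{4} + \frac{5 \sqrt{2} \cos{\left(1 \right)}}{4} + \frac{14 \sqrt{3}}{3}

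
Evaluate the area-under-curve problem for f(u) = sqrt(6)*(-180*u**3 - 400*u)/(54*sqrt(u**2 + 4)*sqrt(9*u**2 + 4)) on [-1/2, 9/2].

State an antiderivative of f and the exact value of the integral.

f has the shape v'r + vr' for v = -10*sqrt(u**2/2 + 2)/9 and r = sqrt(3*u**2 + 4/3) — it is the derivative of the product v*r.
F(u) = -5*sqrt(6)*sqrt(u**2 + 4)*sqrt(9*u**2 + 4)/27 is an antiderivative of f.
Check: d/du[-5*sqrt(6)*sqrt(u**2 + 4)*sqrt(9*u**2 + 4)/27] = (-90*sqrt(6)*u**3 - 200*sqrt(6)*u)/(27*sqrt(u**2 + 4)*sqrt(9*u**2 + 4)), which equals f(u).
F(9/2) = -5*sqrt(433590)/108; F(-1/2) = -25*sqrt(102)/108.
Integral = F(9/2) - F(-1/2) = -5*sqrt(433590)/108 + 25*sqrt(102)/108.

Antiderivative: F(u) = -5*sqrt(6)*sqrt(u**2 + 4)*sqrt(9*u**2 + 4)/27; value = -5*sqrt(433590)/108 + 25*sqrt(102)/108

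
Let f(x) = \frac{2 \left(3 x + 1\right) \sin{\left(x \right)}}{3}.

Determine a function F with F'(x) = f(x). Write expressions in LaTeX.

Recover f(x) by differentiating a candidate F(x); any mismatch rules it out.
Check: d/dx[\frac{2 \left(- 3 x \cos{\left(x \right)} + 3 \sin{\left(x \right)} - \cos{\left(x \right)}\right)}{3}] = 2 x \sin{\left(x \right)} + \frac{2 \sin{\left(x \right)}}{3}, which equals f(x).

An antiderivative is F(x) = \frac{2 \left(- 3 x \cos{\left(x \right)} + 3 \sin{\left(x \right)} - \cos{\left(x \right)}\right)}{3}.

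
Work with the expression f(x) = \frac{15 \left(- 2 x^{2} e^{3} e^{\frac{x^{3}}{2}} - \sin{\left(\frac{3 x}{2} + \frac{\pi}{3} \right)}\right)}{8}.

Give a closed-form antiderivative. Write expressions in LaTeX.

A first test for any F(x): its x-derivative must equal f(x) identically.
Check: d/dx[- \frac{5 e^{3} e^{\frac{x^{3}}{2}}}{2} + \frac{5 \cos{\left(\frac{3 x}{2} + \frac{\pi}{3} \right)}}{4}] = - \frac{15 x^{2} e^{3} e^{\frac{x^{3}}{2}}}{4} - \frac{15 \sin{\left(\frac{3 x}{2} + \frac{\pi}{3} \right)}}{8}, which equals f(x).

An antiderivative is F(x) = - \frac{5 e^{3} e^{\frac{x^{3}}{2}}}{2} + \frac{5 \cos{\left(\frac{3 x}{2} + \frac{\pi}{3} \right)}}{4}.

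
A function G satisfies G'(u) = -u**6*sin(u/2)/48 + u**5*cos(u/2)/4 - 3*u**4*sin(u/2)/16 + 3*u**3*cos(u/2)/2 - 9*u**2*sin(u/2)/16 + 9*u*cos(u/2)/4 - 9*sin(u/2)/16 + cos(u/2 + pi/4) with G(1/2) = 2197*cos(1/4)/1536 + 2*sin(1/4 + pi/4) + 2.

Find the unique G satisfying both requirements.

The integrand splits into summands that can be handled one at a time.
A general antiderivative is (u**2/2 + 3/2)**3*cos(u/2)/3 + 2*sin(u/2 + pi/4) + C.
The condition gives C = 2197*cos(1/4)/1536 + 2*sin(1/4 + pi/4) + 2 - (2197*cos(1/4)/1536 + 2*sin(1/4 + pi/4)) = 2.
So G(u) = u**6*cos(u/2)/24 + 3*u**4*cos(u/2)/8 + 9*u**2*cos(u/2)/8 + 2*sin(u/2 + pi/4) + 9*cos(u/2)/8 + 2.
Check: d/du[u**6*cos(u/2)/24 + 3*u**4*cos(u/2)/8 + 9*u**2*cos(u/2)/8 + 2*sin(u/2 + pi/4) + 9*cos(u/2)/8 + 2] = -u**6*sin(u/2)/48 + u**5*cos(u/2)/4 - 3*u**4*sin(u/2)/16 + 3*u**3*cos(u/2)/2 - 9*u**2*sin(u/2)/16 + 9*u*cos(u/2)/4 - 9*sin(u/2)/16 + cos(u/2 + pi/4) = G'(u).

G(u) = u**6*cos(u/2)/24 + 3*u**4*cos(u/2)/8 + 9*u**2*cos(u/2)/8 + 2*sin(u/2 + pi/4) + 9*cos(u/2)/8 + 2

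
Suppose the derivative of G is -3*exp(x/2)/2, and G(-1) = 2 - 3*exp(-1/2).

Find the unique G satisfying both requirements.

A first test for any G(x): its x-derivative must equal the given G'(x).
A general antiderivative is -3*exp(x/2) + C.
The condition gives C = 2 - 3*exp(-1/2) - (-3*exp(-1/2)) = 2.
So G(x) = 2 - 3*exp(x/2).
Check: d/dx[2 - 3*exp(x/2)] = -3*exp(x/2)/2 = G'(x).

G(x) = 2 - 3*exp(x/2)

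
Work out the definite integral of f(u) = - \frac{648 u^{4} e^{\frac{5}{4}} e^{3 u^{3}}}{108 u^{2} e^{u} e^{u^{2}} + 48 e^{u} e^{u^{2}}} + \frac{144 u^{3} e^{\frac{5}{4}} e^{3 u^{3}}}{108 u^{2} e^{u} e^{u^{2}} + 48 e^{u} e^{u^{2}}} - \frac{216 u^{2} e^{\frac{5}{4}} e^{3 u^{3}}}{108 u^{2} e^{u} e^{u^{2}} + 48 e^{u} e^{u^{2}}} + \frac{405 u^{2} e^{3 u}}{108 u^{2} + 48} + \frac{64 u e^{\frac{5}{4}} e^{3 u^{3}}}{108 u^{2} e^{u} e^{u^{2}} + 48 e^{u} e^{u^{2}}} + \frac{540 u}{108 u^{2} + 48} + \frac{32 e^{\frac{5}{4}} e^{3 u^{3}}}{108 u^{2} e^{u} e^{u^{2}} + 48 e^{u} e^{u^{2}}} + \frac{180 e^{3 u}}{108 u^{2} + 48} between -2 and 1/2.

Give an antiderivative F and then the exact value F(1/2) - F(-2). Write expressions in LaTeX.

Integrate term by term and add the pieces.
F(u) = \frac{5 e^{3 u}}{4} + \frac{5 \log{\left(3 u^{2} + \frac{4}{3} \right)}}{2} - \frac{2 e^{\frac{5}{4}} e^{- u} e^{- u^{2}} e^{3 u^{3}}}{3} is an antiderivative of f.
Check: d/du[\frac{5 e^{3 u}}{4} + \frac{5 \log{\left(3 u^{2} + \frac{4}{3} \right)}}{2} - \frac{2 e^{\frac{5}{4}} e^{- u} e^{- u^{2}} e^{3 u^{3}}}{3}] = \frac{- 648 u^{4} e^{\frac{5}{4}} e^{3 u^{3}} + 144 u^{3} e^{\frac{5}{4}} e^{3 u^{3}} + 405 u^{2} e^{4 u} e^{u^{2}} - 216 u^{2} e^{\frac{5}{4}} e^{3 u^{3}} + 540 u e^{u} e^{u^{2}} + 64 u e^{\frac{5}{4}} e^{3 u^{3}} + 180 e^{4 u} e^{u^{2}} + 32 e^{\frac{5}{4}} e^{3 u^{3}}}{108 u^{2} e^{u} e^{u^{2}} + 48 e^{u} e^{u^{2}}}, which equals f(u).
F(1/2) = - \frac{2 e^{\frac{7}{8}}}{3} + \frac{5 \log{\left(\frac{25}{12} \right)}}{2} + \frac{5 e^{\frac{3}{2}}}{4}; F(-2) = - \frac{2}{3 e^{\frac{99}{4}}} + \frac{5}{4 e^{6}} + \frac{5 \log{\left(\frac{40}{3} \right)}}{2}.
Integral = F(1/2) - F(-2) = - \frac{5 \log{\left(\frac{40}{3} \right)}}{2} - \frac{2 e^{\frac{7}{8}}}{3} - \frac{5}{4 e^{6}} + \frac{2}{3 e^{\frac{99}{4}}} + \frac{5 \log{\left(\frac{25}{12} \right)}}{2} + \frac{5 e^{\frac{3}{2}}}{4}.

Antiderivative: F(u) = \frac{5 e^{3 u}}{4} + \frac{5 \log{\left(3 u^{2} + \frac{4}{3} \right)}}{2} - \frac{2 e^{\frac{5}{4}} e^{- u} e^{- u^{2}} e^{3 u^{3}}}{3}; value = - \frac{5 \log{\left(\frac{40}{3} \right)}}{2} - \frac{2 e^{\frac{7}{8}}}{3} - \frac{5}{4 e^{6}} + \frac{2}{3 e^{\frac{99}{4}}} + \frac{5 \log{\left(\frac{25}{12} \right)}}{2} + \frac{5 e^{\frac{3}{2}}}{4}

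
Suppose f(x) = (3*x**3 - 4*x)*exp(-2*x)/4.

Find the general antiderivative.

F(x) = -(12*x**3 + 18*x**2 + 2*x + 1)*exp(-2*x)/32 + C

f has the shape u'v + uv' for u = -3*x**3/8 - 9*x**2/16 - x/16 - 1/32 and v = exp(-2*x) — it is the derivative of the product u*v.
Check: d/dx[-(12*x**3 + 18*x**2 + 2*x + 1)*exp(-2*x)/32] = (3*x**3 - 4*x)*exp(-2*x)/4 = f(x).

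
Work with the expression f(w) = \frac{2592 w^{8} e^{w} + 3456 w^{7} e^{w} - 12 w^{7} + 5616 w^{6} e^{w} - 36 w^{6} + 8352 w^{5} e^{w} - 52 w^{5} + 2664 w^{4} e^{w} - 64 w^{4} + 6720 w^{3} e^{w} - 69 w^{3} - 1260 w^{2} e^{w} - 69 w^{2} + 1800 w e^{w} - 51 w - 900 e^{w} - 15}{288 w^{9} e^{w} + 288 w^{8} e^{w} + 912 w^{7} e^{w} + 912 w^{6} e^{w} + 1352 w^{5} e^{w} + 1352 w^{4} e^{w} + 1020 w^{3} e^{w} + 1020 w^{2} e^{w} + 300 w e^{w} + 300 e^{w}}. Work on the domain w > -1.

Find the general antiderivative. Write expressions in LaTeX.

F(w) = \frac{\left(- 12 \left(6 w^{2} + 5\right) e^{w} \log{\left(2 w + 2 \right)} + 12 \left(6 w^{2} + 5\right) e^{w} \log{\left(\frac{2 w^{4}}{3} + w^{2} + 1 \right)} + 1\right) e^{- w}}{4 \left(6 w^{2} + 5\right)} + C

Check any antiderivative F(w) by computing F'(w) and comparing it with f(w).
Check: d/dw[\frac{\left(- 12 \left(6 w^{2} + 5\right) e^{w} \log{\left(2 w + 2 \right)} + 12 \left(6 w^{2} + 5\right) e^{w} \log{\left(\frac{2 w^{4}}{3} + w^{2} + 1 \right)} + 1\right) e^{- w}}{4 \left(6 w^{2} + 5\right)}] = \frac{2592 w^{8} e^{w} + 3456 w^{7} e^{w} - 12 w^{7} + 5616 w^{6} e^{w} - 36 w^{6} + 8352 w^{5} e^{w} - 52 w^{5} + 2664 w^{4} e^{w} - 64 w^{4} + 6720 w^{3} e^{w} - 69 w^{3} - 1260 w^{2} e^{w} - 69 w^{2} + 1800 w e^{w} - 51 w - 900 e^{w} - 15}{288 w^{9} e^{w} + 288 w^{8} e^{w} + 912 w^{7} e^{w} + 912 w^{6} e^{w} + 1352 w^{5} e^{w} + 1352 w^{4} e^{w} + 1020 w^{3} e^{w} + 1020 w^{2} e^{w} + 300 w e^{w} + 300 e^{w}} = f(w).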